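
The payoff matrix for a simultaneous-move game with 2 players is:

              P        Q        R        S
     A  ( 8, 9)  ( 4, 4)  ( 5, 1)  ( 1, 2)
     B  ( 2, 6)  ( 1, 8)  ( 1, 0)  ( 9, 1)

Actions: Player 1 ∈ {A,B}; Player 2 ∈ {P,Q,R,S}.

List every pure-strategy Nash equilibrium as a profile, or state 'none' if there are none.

Nash profiles: (A,P)

(A,P): NE
(A,Q): not NE [P2→P gives 9>4]
(A,R): not NE [P2→P gives 9>1]
(A,S): not NE [P1→B gives 9>1; P2→P gives 9>2]
(B,P): not NE [P1→A gives 8>2; P2→Q gives 8>6]
(B,Q): not NE [P1→A gives 4>1]
(B,R): not NE [P1→A gives 5>1; P2→Q gives 8>0]
(B,S): not NE [P2→Q gives 8>1]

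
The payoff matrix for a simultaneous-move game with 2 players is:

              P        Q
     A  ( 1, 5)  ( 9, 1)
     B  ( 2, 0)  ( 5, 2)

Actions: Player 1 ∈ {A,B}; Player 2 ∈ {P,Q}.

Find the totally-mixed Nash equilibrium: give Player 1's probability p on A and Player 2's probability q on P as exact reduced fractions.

P1 mixes 1/3 on A; P2 mixes 4/5 on P

P1 indiff ⇒ q·1+(1-q)·9 = q·2+(1-q)·5 ⇒ q(-1) = (1-q)(-4) ⇒ q = 4/5
P2 indiff ⇒ p·5+(1-p)·0 = p·1+(1-p)·2 ⇒ p(4) = (1-p)(2) ⇒ p = 1/3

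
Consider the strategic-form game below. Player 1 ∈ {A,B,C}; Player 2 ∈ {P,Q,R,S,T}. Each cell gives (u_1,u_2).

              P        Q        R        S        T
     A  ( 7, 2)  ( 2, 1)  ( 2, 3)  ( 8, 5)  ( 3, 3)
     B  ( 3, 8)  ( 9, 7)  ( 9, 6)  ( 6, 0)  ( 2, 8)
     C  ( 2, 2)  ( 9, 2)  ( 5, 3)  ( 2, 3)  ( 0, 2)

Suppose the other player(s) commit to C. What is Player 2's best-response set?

u_2(P vs C) = 2
u_2(Q vs C) = 2
u_2(R vs C) = 3
u_2(S vs C) = 3
u_2(T vs C) = 2
max payoff 3 at {R,S}

P2 best: {R,S}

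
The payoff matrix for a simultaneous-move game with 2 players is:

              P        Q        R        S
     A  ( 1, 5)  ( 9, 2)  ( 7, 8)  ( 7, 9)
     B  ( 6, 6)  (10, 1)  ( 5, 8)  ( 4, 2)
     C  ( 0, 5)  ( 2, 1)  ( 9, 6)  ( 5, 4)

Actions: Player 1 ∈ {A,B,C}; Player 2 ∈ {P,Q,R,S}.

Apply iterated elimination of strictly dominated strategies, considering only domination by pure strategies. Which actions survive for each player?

Remaining: P1:{A,C} P2:{R,S}

P2 drop P (R beats it: A:8>5 B:8>6 C:6>5)
P2 drop Q (R beats it: A:8>2 B:8>1 C:6>1)
P1 drop B (A beats it: R:7>5 S:7>4)
P1→{A,C} P2→{R,S}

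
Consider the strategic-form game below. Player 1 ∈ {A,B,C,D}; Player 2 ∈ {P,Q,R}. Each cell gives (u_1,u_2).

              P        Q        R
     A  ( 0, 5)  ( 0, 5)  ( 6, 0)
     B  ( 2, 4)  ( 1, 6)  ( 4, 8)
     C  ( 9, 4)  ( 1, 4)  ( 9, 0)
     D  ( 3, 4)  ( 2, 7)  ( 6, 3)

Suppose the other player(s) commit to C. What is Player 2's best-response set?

u_2(P vs C) = 4
u_2(Q vs C) = 4
u_2(R vs C) = 0
max payoff 4 at {P,Q}

BR_2 = {P,Q}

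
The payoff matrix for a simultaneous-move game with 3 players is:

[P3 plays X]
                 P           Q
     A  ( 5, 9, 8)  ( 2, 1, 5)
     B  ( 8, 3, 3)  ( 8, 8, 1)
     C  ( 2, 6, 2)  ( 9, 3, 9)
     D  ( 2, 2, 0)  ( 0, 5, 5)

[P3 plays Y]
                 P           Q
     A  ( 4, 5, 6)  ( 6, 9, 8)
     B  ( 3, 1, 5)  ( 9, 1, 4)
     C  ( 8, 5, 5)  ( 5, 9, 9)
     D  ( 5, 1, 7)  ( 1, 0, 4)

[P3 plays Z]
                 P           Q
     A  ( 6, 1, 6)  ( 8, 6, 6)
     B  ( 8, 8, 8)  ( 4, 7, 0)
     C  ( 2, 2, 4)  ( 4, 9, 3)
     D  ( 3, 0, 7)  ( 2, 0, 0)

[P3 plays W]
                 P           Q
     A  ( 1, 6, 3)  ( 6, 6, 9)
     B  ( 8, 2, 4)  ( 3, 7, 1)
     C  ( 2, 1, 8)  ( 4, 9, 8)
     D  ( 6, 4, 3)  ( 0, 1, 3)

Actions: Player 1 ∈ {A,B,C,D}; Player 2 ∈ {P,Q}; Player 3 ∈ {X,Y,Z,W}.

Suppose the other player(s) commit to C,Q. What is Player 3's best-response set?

u_3(X vs C,Q) = 9
u_3(Y vs C,Q) = 9
u_3(Z vs C,Q) = 3
u_3(W vs C,Q) = 8
max payoff 9 at {X,Y}

P3 best: {X,Y}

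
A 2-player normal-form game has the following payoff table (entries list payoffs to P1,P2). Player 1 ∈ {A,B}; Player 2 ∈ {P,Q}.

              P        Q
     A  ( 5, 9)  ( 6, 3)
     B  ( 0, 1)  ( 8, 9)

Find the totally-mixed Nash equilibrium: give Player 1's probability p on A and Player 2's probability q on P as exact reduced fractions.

P1 mixes 4/7 on A; P2 mixes 2/7 on P

P1 indiff ⇒ q·5+(1-q)·6 = q·0+(1-q)·8 ⇒ q(5) = (1-q)(2) ⇒ q = 2/7
P2 indiff ⇒ p·9+(1-p)·1 = p·3+(1-p)·9 ⇒ p(6) = (1-p)(8) ⇒ p = 4/7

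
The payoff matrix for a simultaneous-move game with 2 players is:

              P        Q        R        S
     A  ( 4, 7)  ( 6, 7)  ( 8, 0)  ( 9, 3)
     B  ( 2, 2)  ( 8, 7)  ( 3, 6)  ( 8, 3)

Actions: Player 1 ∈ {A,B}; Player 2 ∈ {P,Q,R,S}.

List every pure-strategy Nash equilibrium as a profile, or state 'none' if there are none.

(A,P): NE
(A,Q): not NE [P1→B gives 8>6]
(A,R): not NE [P2→Q gives 7>0]
(A,S): not NE [P2→Q gives 7>3]
(B,P): not NE [P1→A gives 4>2; P2→Q gives 7>2]
(B,Q): NE
(B,R): not NE [P1→A gives 8>3; P2→Q gives 7>6]
(B,S): not NE [P1→A gives 9>8; P2→Q gives 7>3]

PSNE = {(A,P), (B,Q)}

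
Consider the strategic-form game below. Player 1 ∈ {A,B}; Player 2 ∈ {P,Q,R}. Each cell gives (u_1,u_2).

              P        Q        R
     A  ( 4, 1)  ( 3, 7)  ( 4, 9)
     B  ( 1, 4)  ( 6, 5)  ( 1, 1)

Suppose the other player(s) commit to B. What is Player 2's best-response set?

BR_2 = {Q}

u_2(P vs B) = 4
u_2(Q vs B) = 5
u_2(R vs B) = 1
max payoff 5 at {Q}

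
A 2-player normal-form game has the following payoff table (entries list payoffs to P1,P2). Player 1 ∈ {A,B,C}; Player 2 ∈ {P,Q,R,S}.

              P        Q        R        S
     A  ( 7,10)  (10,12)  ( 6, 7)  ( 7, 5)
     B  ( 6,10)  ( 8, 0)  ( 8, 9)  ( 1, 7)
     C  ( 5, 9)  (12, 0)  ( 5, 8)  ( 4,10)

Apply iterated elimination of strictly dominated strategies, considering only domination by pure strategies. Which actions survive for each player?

IESDS → P1:{A,C} P2:{P,Q,S}

P2 drop R (P beats it: A:10>7 B:10>9 C:9>8)
P1 drop B (A beats it: P:7>6 Q:10>8 S:7>1)
P1→{A,C} P2→{P,Q,S}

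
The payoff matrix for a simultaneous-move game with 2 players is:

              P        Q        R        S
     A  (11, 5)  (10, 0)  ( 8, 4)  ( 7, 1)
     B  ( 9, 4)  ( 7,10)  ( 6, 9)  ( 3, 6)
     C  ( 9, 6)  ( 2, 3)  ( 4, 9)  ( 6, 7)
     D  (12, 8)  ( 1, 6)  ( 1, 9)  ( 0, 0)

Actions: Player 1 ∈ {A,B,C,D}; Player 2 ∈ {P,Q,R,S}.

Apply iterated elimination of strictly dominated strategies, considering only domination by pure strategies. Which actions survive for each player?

IESDS → P1:{A,D} P2:{P,R}

P1 drop B (A beats it: P:11>9 Q:10>7 R:8>6 S:7>3)
P1 drop C (A beats it: P:11>9 Q:10>2 R:8>4 S:7>6)
P2 drop Q (P beats it: A:5>0 D:8>6)
P2 drop S (P beats it: A:5>1 D:8>0)
P1→{A,D} P2→{P,R}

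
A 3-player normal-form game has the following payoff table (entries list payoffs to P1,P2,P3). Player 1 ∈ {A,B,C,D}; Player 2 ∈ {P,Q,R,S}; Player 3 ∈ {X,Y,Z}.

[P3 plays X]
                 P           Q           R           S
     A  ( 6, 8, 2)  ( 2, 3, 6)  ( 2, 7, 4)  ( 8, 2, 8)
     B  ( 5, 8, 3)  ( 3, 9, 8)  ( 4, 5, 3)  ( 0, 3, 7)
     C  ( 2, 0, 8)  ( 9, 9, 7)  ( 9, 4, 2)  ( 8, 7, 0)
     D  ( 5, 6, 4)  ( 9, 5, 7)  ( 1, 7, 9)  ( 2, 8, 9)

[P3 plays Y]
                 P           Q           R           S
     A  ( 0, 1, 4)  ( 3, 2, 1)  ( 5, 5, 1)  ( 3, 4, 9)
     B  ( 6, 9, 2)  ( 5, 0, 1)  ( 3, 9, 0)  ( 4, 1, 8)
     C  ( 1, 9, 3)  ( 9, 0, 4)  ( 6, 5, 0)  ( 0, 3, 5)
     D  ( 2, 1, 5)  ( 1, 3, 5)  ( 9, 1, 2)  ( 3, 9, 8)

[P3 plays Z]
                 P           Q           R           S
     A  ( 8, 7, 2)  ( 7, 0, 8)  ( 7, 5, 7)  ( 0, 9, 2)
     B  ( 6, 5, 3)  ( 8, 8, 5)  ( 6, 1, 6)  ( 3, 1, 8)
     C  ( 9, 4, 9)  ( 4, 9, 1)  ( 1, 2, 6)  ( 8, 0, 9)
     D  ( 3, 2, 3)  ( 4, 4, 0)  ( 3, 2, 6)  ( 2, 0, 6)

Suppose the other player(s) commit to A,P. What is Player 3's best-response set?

argmax u_3 = {Y}

u_3(X vs A,P) = 2
u_3(Y vs A,P) = 4
u_3(Z vs A,P) = 2
max payoff 4 at {Y}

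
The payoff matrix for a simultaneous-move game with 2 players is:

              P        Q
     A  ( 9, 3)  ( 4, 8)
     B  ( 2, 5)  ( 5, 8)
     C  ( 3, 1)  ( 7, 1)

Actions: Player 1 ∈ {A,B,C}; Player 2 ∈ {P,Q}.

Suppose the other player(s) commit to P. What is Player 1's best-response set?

u_1(A vs P) = 9
u_1(B vs P) = 2
u_1(C vs P) = 3
max payoff 9 at {A}

BR_1 = {A}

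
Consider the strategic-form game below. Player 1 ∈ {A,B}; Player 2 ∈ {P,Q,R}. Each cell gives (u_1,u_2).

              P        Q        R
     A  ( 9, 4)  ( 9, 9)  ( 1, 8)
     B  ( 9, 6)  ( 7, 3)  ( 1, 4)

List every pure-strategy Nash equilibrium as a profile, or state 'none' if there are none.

PSNE = {(A,Q), (B,P)}

(A,P): not NE [P2→Q gives 9>4]
(A,Q): NE
(A,R): not NE [P2→Q gives 9>8]
(B,P): NE
(B,Q): not NE [P1→A gives 9>7; P2→P gives 6>3]
(B,R): not NE [P2→P gives 6>4]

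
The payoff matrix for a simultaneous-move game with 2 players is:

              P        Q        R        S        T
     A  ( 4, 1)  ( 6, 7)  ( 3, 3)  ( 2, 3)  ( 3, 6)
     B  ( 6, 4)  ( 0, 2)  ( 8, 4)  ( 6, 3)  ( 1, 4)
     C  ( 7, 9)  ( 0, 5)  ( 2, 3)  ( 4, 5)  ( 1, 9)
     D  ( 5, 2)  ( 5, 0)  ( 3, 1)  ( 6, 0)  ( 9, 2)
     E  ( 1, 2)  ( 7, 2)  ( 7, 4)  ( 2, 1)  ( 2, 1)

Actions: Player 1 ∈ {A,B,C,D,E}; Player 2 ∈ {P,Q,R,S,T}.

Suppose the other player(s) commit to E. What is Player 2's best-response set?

u_2(P vs E) = 2
u_2(Q vs E) = 2
u_2(R vs E) = 4
u_2(S vs E) = 1
u_2(T vs E) = 1
max payoff 4 at {R}

BR_2 = {R}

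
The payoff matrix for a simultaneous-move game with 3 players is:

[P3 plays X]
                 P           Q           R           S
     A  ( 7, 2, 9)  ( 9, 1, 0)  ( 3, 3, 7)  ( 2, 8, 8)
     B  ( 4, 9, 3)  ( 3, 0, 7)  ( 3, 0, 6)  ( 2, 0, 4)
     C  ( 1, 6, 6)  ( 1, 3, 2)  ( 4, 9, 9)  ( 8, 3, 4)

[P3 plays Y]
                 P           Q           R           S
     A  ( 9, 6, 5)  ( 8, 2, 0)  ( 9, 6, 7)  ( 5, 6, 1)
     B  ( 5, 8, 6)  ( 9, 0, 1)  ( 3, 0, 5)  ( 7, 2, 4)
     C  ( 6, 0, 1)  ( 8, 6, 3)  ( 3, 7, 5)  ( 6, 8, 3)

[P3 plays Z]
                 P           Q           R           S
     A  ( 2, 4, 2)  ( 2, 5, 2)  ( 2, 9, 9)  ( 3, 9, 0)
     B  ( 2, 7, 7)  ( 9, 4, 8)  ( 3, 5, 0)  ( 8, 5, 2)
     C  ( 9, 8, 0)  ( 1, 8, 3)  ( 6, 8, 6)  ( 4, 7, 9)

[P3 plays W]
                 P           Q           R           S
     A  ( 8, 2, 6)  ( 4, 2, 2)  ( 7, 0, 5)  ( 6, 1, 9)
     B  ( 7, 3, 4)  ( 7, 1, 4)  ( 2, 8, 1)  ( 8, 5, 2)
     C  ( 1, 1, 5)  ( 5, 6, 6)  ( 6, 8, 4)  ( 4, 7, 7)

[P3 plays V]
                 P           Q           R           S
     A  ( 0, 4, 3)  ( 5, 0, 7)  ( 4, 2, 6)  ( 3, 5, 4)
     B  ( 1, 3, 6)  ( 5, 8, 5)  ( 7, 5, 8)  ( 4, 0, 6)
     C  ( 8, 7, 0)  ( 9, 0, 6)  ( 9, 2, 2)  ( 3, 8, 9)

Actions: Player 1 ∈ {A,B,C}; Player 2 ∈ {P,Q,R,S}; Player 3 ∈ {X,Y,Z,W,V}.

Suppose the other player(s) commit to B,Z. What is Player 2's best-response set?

P2 best: {P}

u_2(P vs B,Z) = 7
u_2(Q vs B,Z) = 4
u_2(R vs B,Z) = 5
u_2(S vs B,Z) = 5
max payoff 7 at {P}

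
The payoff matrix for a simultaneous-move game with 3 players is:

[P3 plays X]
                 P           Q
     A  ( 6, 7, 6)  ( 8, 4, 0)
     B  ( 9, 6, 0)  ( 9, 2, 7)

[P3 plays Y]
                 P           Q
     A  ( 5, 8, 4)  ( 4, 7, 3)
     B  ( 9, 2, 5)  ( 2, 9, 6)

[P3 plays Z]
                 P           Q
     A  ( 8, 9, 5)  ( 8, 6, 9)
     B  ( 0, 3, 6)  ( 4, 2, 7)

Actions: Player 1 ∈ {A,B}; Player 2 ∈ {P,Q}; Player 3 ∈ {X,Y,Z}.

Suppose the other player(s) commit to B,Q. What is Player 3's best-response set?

u_3(X vs B,Q) = 7
u_3(Y vs B,Q) = 6
u_3(Z vs B,Q) = 7
max payoff 7 at {X,Z}

P3 best: {X,Z}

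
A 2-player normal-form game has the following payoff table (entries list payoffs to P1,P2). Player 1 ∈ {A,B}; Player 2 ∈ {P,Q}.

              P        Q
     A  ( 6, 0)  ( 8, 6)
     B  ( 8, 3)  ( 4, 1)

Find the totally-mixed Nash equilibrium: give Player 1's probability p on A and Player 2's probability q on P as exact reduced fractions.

p=1/4, q=2/3

P1 indiff ⇒ q·6+(1-q)·8 = q·8+(1-q)·4 ⇒ q(-2) = (1-q)(-4) ⇒ q = 2/3
P2 indiff ⇒ p·0+(1-p)·3 = p·6+(1-p)·1 ⇒ p(-6) = (1-p)(-2) ⇒ p = 1/4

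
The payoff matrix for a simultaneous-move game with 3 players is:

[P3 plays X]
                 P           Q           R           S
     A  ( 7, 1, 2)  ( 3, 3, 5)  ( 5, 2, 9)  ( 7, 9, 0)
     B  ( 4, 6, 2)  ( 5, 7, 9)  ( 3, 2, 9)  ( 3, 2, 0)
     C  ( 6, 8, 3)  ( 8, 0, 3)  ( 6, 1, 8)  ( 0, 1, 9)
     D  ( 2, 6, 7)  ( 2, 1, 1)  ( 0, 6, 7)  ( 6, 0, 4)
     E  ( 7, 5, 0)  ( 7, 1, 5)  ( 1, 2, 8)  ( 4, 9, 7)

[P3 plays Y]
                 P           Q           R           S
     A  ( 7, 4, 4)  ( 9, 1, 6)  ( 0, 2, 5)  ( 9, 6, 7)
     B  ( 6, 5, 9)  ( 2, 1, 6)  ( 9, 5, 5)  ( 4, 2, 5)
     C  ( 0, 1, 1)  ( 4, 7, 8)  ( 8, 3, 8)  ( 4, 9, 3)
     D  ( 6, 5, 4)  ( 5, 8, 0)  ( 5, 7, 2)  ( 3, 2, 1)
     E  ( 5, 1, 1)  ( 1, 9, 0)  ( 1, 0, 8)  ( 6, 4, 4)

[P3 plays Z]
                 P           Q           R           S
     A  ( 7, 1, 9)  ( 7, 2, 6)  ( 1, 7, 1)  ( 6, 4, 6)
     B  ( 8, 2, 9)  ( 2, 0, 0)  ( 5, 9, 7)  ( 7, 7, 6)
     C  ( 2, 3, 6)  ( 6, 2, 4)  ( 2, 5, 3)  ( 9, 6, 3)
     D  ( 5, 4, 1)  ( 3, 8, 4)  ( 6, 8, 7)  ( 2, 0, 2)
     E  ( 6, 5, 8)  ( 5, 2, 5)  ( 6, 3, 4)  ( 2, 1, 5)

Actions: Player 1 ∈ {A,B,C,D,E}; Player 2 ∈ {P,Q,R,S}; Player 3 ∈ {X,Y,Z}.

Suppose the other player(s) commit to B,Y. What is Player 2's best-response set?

u_2(P vs B,Y) = 5
u_2(Q vs B,Y) = 1
u_2(R vs B,Y) = 5
u_2(S vs B,Y) = 2
max payoff 5 at {P,R}

argmax u_2 = {P,R}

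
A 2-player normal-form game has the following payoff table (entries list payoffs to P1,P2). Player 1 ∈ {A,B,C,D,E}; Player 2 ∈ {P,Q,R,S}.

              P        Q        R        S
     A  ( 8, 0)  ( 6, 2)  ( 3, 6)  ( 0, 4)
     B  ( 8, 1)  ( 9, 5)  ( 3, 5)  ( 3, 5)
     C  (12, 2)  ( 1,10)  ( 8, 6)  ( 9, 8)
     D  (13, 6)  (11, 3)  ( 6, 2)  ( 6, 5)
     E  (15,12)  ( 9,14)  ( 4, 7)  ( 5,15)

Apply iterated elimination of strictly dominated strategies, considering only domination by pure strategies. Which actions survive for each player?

Remaining: P1:{C,D,E} P2:{P,Q,S}

P1 drop A (D beats it: P:13>8 Q:11>6 R:6>3 S:6>0)
P1 drop B (D beats it: P:13>8 Q:11>9 R:6>3 S:6>3)
P2 drop R (Q beats it: C:10>6 D:3>2 E:14>7)
P1→{C,D,E} P2→{P,Q,S}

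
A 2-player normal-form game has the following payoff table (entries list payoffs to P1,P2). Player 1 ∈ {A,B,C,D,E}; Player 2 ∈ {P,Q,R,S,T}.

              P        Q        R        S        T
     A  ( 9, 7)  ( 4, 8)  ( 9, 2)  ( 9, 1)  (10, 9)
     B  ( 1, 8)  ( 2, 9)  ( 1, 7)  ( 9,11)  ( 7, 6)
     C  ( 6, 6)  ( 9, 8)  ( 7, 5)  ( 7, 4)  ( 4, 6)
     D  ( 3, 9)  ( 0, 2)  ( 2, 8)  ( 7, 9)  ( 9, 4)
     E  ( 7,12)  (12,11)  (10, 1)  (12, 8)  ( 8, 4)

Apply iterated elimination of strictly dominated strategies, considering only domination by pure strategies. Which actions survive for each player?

Remaining: P1:{A,E} P2:{P,Q,T}

P1 drop B (E beats it: P:7>1 Q:12>2 R:10>1 S:12>9 T:8>7)
P1 drop C (E beats it: P:7>6 Q:12>9 R:10>7 S:12>7 T:8>4)
P1 drop D (A beats it: P:9>3 Q:4>0 R:9>2 S:9>7 T:10>9)
P2 drop R (P beats it: A:7>2 E:12>1)
P2 drop S (P beats it: A:7>1 E:12>8)
P1→{A,E} P2→{P,Q,T}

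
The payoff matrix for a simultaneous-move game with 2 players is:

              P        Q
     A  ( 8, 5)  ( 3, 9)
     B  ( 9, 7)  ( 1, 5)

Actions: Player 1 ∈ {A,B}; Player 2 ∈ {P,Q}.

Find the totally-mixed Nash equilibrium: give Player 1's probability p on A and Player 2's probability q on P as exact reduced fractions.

P1 indiff ⇒ q·8+(1-q)·3 = q·9+(1-q)·1 ⇒ q(-1) = (1-q)(-2) ⇒ q = 2/3
P2 indiff ⇒ p·5+(1-p)·7 = p·9+(1-p)·5 ⇒ p(-4) = (1-p)(-2) ⇒ p = 1/3

p=1/3, q=2/3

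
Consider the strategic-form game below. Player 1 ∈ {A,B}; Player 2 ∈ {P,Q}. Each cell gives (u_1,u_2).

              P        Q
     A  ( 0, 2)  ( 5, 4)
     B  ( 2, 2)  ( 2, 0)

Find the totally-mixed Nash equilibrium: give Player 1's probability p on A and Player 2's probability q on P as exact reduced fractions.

(p,q) = (1/2, 3/5)

P1 indiff ⇒ q·0+(1-q)·5 = q·2+(1-q)·2 ⇒ q(-2) = (1-q)(-3) ⇒ q = 3/5
P2 indiff ⇒ p·2+(1-p)·2 = p·4+(1-p)·0 ⇒ p(-2) = (1-p)(-2) ⇒ p = 1/2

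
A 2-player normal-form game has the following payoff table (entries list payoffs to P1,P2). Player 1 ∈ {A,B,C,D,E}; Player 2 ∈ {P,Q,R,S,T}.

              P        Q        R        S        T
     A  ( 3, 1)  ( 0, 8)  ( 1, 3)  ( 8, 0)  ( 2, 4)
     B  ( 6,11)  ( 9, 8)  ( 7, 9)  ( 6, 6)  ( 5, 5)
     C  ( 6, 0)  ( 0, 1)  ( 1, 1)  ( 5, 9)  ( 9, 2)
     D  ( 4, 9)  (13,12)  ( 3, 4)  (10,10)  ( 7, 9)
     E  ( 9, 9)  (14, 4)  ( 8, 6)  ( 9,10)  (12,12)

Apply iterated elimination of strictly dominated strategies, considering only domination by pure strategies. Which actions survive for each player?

IESDS → P1:{D,E} P2:{Q,S,T}

P1 drop A (D beats it: P:4>3 Q:13>0 R:3>1 S:10>8 T:7>2)
P1 drop B (E beats it: P:9>6 Q:14>9 R:8>7 S:9>6 T:12>5)
P1 drop C (E beats it: P:9>6 Q:14>0 R:8>1 S:9>5 T:12>9)
P2 drop P (S beats it: D:10>9 E:10>9)
P2 drop R (S beats it: D:10>4 E:10>6)
P1→{D,E} P2→{Q,S,T}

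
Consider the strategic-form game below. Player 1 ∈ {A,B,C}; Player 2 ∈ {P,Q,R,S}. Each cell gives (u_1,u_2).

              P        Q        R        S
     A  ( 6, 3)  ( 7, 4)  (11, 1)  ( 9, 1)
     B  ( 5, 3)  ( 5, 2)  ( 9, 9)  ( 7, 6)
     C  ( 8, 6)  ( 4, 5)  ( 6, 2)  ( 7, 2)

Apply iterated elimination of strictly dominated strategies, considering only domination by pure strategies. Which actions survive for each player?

P1 drop B (A beats it: P:6>5 Q:7>5 R:11>9 S:9>7)
P2 drop R (P beats it: A:3>1 C:6>2)
P2 drop S (P beats it: A:3>1 C:6>2)
P1→{A,C} P2→{P,Q}

Survivors P1:{A,C} P2:{P,Q}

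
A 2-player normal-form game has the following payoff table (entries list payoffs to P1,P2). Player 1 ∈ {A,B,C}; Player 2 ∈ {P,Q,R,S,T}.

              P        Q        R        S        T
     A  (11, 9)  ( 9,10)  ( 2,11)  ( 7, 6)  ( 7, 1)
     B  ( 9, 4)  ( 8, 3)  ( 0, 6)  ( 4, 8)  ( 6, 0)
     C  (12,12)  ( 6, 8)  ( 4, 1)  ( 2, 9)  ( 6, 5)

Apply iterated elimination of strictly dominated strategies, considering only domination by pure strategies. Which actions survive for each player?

P1 drop B (A beats it: P:11>9 Q:9>8 R:2>0 S:7>4 T:7>6)
P2 drop S (P beats it: A:9>6 C:12>9)
P2 drop T (P beats it: A:9>1 C:12>5)
P1→{A,C} P2→{P,Q,R}

IESDS → P1:{A,C} P2:{P,Q,R}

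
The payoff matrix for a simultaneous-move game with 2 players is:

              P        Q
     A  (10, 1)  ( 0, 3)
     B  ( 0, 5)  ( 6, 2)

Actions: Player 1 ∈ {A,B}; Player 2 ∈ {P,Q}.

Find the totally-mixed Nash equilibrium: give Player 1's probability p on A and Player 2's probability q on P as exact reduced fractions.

P1 indiff ⇒ q·10+(1-q)·0 = q·0+(1-q)·6 ⇒ q(10) = (1-q)(6) ⇒ q = 3/8
P2 indiff ⇒ p·1+(1-p)·5 = p·3+(1-p)·2 ⇒ p(-2) = (1-p)(-3) ⇒ p = 3/5

(p,q) = (3/5, 3/8)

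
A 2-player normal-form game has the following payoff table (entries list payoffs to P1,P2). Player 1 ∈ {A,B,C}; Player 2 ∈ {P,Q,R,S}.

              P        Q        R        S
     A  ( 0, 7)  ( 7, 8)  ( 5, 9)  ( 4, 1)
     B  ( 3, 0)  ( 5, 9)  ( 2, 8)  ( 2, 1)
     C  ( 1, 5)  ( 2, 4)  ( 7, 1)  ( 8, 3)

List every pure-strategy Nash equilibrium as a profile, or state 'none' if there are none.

PSNE: ∅

(A,P): not NE [P1→B gives 3>0; P2→R gives 9>7]
(A,Q): not NE [P2→R gives 9>8]
(A,R): not NE [P1→C gives 7>5]
(A,S): not NE [P1→C gives 8>4; P2→R gives 9>1]
(B,P): not NE [P2→Q gives 9>0]
(B,Q): not NE [P1→A gives 7>5]
(B,R): not NE [P1→C gives 7>2; P2→Q gives 9>8]
(B,S): not NE [P1→C gives 8>2; P2→Q gives 9>1]
(C,P): not NE [P1→B gives 3>1]
(C,Q): not NE [P1→A gives 7>2; P2→P gives 5>4]
(C,R): not NE [P2→P gives 5>1]
(C,S): not NE [P2→P gives 5>3]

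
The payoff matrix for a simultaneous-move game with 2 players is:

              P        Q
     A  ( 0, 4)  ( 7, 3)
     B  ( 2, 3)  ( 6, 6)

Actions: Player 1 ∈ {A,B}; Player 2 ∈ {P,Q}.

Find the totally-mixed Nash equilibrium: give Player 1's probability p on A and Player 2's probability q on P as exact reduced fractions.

P1 indiff ⇒ q·0+(1-q)·7 = q·2+(1-q)·6 ⇒ q(-2) = (1-q)(-1) ⇒ q = 1/3
P2 indiff ⇒ p·4+(1-p)·3 = p·3+(1-p)·6 ⇒ p(1) = (1-p)(3) ⇒ p = 3/4

(p,q) = (3/4, 1/3)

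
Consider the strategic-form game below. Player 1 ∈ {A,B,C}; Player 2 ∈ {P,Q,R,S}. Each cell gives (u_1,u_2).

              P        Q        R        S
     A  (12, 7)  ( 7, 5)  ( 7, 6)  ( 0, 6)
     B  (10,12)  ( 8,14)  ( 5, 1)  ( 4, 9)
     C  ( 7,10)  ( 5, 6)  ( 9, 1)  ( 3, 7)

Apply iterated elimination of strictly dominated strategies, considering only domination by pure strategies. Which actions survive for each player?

P2 drop R (P beats it: A:7>6 B:12>1 C:10>1)
P1 drop C (B beats it: P:10>7 Q:8>5 S:4>3)
P2 drop S (P beats it: A:7>6 B:12>9)
P1→{A,B} P2→{P,Q}

IESDS → P1:{A,B} P2:{P,Q}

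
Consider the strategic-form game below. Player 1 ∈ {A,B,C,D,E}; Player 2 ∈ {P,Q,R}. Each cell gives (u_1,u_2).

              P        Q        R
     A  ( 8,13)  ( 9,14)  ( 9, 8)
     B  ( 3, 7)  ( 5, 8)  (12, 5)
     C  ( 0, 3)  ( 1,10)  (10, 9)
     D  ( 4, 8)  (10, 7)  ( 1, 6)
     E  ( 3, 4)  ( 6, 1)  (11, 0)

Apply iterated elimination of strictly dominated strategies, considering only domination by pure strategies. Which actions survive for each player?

IESDS → P1:{A,D} P2:{P,Q}

P1 drop C (B beats it: P:3>0 Q:5>1 R:12>10)
P2 drop R (P beats it: A:13>8 B:7>5 D:8>6 E:4>0)
P1 drop B (A beats it: P:8>3 Q:9>5)
P1 drop E (A beats it: P:8>3 Q:9>6)
P1→{A,D} P2→{P,Q}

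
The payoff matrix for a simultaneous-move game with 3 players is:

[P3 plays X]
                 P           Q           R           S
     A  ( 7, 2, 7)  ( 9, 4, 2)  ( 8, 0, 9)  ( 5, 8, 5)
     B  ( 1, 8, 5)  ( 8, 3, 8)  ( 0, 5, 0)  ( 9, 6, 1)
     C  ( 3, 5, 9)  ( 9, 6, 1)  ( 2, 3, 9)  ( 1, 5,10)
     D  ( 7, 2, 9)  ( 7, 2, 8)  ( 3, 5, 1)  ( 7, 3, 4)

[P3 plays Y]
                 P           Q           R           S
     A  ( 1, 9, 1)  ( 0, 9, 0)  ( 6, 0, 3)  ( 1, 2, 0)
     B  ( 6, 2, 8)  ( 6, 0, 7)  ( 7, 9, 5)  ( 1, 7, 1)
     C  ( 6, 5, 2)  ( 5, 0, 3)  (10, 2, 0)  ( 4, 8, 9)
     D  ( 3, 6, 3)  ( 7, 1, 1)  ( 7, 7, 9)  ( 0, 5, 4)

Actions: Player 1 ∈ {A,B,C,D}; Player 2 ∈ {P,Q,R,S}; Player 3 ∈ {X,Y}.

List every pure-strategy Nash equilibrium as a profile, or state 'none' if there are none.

(A,P,X): not NE [P2→S gives 8>2]
(A,P,Y): not NE [P1→C gives 6>1; P3→X gives 7>1]
(A,Q,X): not NE [P2→S gives 8>4]
(A,Q,Y): not NE [P1→D gives 7>0; P3→X gives 2>0]
(A,R,X): not NE [P2→S gives 8>0]
(A,R,Y): not NE [P1→C gives 10>6; P2→Q gives 9>0; P3→X gives 9>3]
(A,S,X): not NE [P1→B gives 9>5]
(A,S,Y): not NE [P1→C gives 4>1; P2→Q gives 9>2; P3→X gives 5>0]
(B,P,X): not NE [P1→D gives 7>1; P3→Y gives 8>5]
(B,P,Y): not NE [P2→R gives 9>2]
(B,Q,X): not NE [P1→C gives 9>8; P2→P gives 8>3]
(B,Q,Y): not NE [P1→D gives 7>6; P2→R gives 9>0; P3→X gives 8>7]
(B,R,X): not NE [P1→A gives 8>0; P2→P gives 8>5; P3→Y gives 5>0]
(B,R,Y): not NE [P1→C gives 10>7]
(B,S,X): not NE [P2→P gives 8>6]
(B,S,Y): not NE [P1→C gives 4>1; P2→R gives 9>7]
(C,P,X): not NE [P1→D gives 7>3; P2→Q gives 6>5]
(C,P,Y): not NE [P2→S gives 8>5; P3→X gives 9>2]
(C,Q,X): not NE [P3→Y gives 3>1]
(C,Q,Y): not NE [P1→D gives 7>5; P2→S gives 8>0]
(C,R,X): not NE [P1→A gives 8>2; P2→Q gives 6>3]
(C,R,Y): not NE [P2→S gives 8>2; P3→X gives 9>0]
(C,S,X): not NE [P1→B gives 9>1; P2→Q gives 6>5]
(C,S,Y): not NE [P3→X gives 10>9]
(D,P,X): not NE [P2→R gives 5>2]
(D,P,Y): not NE [P1→C gives 6>3; P2→R gives 7>6; P3→X gives 9>3]
(D,Q,X): not NE [P1→C gives 9>7; P2→R gives 5>2]
(D,Q,Y): not NE [P2→R gives 7>1; P3→X gives 8>1]
(D,R,X): not NE [P1→A gives 8>3; P3→Y gives 9>1]
(D,R,Y): not NE [P1→C gives 10>7]
(D,S,X): not NE [P1→B gives 9>7; P2→R gives 5>3]
(D,S,Y): not NE [P1→C gives 4>0; P2→R gives 7>5]

Equilibria: none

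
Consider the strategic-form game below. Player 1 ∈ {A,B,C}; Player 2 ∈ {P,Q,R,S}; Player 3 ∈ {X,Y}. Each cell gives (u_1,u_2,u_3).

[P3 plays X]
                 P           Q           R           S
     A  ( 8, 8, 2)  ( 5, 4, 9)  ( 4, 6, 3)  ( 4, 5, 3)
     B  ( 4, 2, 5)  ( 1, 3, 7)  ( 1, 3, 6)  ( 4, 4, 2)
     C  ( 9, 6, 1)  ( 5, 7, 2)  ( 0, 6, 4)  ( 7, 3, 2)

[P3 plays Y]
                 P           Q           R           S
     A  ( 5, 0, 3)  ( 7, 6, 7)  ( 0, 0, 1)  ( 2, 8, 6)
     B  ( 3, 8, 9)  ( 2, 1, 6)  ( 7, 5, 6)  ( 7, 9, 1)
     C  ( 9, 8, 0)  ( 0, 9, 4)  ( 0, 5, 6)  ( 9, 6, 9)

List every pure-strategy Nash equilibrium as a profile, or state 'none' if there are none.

No pure NE.

(A,P,X): not NE [P1→C gives 9>8; P3→Y gives 3>2]
(A,P,Y): not NE [P1→C gives 9>5; P2→S gives 8>0]
(A,Q,X): not NE [P2→P gives 8>4]
(A,Q,Y): not NE [P2→S gives 8>6; P3→X gives 9>7]
(A,R,X): not NE [P2→P gives 8>6]
(A,R,Y): not NE [P1→B gives 7>0; P2→S gives 8>0; P3→X gives 3>1]
(A,S,X): not NE [P1→C gives 7>4; P2→P gives 8>5; P3→Y gives 6>3]
(A,S,Y): not NE [P1→C gives 9>2]
(B,P,X): not NE [P1→C gives 9>4; P2→S gives 4>2; P3→Y gives 9>5]
(B,P,Y): not NE [P1→C gives 9>3; P2→S gives 9>8]
(B,Q,X): not NE [P1→C gives 5>1; P2→S gives 4>3]
(B,Q,Y): not NE [P1→A gives 7>2; P2→S gives 9>1; P3→X gives 7>6]
(B,R,X): not NE [P1→A gives 4>1; P2→S gives 4>3]
(B,R,Y): not NE [P2→S gives 9>5]
(B,S,X): not NE [P1→C gives 7>4]
(B,S,Y): not NE [P1→C gives 9>7; P3→X gives 2>1]
(C,P,X): not NE [P2→Q gives 7>6]
(C,P,Y): not NE [P2→Q gives 9>8; P3→X gives 1>0]
(C,Q,X): not NE [P3→Y gives 4>2]
(C,Q,Y): not NE [P1→A gives 7>0]
(C,R,X): not NE [P1→A gives 4>0; P2→Q gives 7>6; P3→Y gives 6>4]
(C,R,Y): not NE [P1→B gives 7>0; P2→Q gives 9>5]
(C,S,X): not NE [P2→Q gives 7>3; P3→Y gives 9>2]
(C,S,Y): not NE [P2→Q gives 9>6]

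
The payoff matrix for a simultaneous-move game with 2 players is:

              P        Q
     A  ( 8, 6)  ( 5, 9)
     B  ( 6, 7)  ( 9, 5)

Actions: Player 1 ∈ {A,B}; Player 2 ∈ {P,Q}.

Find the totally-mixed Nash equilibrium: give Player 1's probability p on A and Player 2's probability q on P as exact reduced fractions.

P1 mixes 2/5 on A; P2 mixes 2/3 on P

P1 indiff ⇒ q·8+(1-q)·5 = q·6+(1-q)·9 ⇒ q(2) = (1-q)(4) ⇒ q = 2/3
P2 indiff ⇒ p·6+(1-p)·7 = p·9+(1-p)·5 ⇒ p(-3) = (1-p)(-2) ⇒ p = 2/5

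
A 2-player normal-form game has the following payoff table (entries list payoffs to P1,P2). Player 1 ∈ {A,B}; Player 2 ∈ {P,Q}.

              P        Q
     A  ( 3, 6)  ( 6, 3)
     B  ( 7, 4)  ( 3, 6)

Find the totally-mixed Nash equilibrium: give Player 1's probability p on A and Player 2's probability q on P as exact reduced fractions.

p=2/5, q=3/7

P1 indiff ⇒ q·3+(1-q)·6 = q·7+(1-q)·3 ⇒ q(-4) = (1-q)(-3) ⇒ q = 3/7
P2 indiff ⇒ p·6+(1-p)·4 = p·3+(1-p)·6 ⇒ p(3) = (1-p)(2) ⇒ p = 2/5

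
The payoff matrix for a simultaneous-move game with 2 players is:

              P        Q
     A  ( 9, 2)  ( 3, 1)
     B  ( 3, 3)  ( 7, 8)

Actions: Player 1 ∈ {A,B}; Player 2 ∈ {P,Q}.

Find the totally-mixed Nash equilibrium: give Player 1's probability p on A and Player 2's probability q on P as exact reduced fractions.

P1 indiff ⇒ q·9+(1-q)·3 = q·3+(1-q)·7 ⇒ q(6) = (1-q)(4) ⇒ q = 2/5
P2 indiff ⇒ p·2+(1-p)·3 = p·1+(1-p)·8 ⇒ p(1) = (1-p)(5) ⇒ p = 5/6

p=5/6, q=2/5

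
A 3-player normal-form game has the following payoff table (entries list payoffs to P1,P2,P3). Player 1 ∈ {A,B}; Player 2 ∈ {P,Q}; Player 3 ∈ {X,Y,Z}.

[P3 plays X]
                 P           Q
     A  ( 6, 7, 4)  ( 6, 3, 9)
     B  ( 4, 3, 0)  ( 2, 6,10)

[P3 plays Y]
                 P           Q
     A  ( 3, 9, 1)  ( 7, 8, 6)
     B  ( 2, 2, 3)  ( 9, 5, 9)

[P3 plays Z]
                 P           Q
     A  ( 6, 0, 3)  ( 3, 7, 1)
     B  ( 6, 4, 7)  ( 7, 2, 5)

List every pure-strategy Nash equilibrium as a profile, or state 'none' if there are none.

NE set: (A,P,X), (B,P,Z)

(A,P,X): NE
(A,P,Y): not NE [P3→X gives 4>1]
(A,P,Z): not NE [P2→Q gives 7>0; P3→X gives 4>3]
(A,Q,X): not NE [P2→P gives 7>3]
(A,Q,Y): not NE [P1→B gives 9>7; P2→P gives 9>8; P3→X gives 9>6]
(A,Q,Z): not NE [P1→B gives 7>3; P3→X gives 9>1]
(B,P,X): not NE [P1→A gives 6>4; P2→Q gives 6>3; P3→Z gives 7>0]
(B,P,Y): not NE [P1→A gives 3>2; P2→Q gives 5>2; P3→Z gives 7>3]
(B,P,Z): NE
(B,Q,X): not NE [P1→A gives 6>2]
(B,Q,Y): not NE [P3→X gives 10>9]
(B,Q,Z): not NE [P2→P gives 4>2; P3→X gives 10>5]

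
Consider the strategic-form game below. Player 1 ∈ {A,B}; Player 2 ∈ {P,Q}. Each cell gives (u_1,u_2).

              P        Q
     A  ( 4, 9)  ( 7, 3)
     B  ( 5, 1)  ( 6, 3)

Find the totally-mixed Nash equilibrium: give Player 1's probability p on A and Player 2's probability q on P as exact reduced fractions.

P1 mixes 1/4 on A; P2 mixes 1/2 on P

P1 indiff ⇒ q·4+(1-q)·7 = q·5+(1-q)·6 ⇒ q(-1) = (1-q)(-1) ⇒ q = 1/2
P2 indiff ⇒ p·9+(1-p)·1 = p·3+(1-p)·3 ⇒ p(6) = (1-p)(2) ⇒ p = 1/4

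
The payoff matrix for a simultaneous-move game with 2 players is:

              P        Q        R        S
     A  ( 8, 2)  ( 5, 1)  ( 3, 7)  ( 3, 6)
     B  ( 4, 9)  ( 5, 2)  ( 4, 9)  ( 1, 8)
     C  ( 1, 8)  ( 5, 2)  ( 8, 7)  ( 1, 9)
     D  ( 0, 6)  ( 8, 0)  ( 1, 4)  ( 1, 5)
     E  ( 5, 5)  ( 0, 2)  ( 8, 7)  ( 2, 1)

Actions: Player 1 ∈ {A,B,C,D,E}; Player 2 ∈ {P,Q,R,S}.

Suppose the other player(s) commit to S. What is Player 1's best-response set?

argmax u_1 = {A}

u_1(A vs S) = 3
u_1(B vs S) = 1
u_1(C vs S) = 1
u_1(D vs S) = 1
u_1(E vs S) = 2
max payoff 3 at {A}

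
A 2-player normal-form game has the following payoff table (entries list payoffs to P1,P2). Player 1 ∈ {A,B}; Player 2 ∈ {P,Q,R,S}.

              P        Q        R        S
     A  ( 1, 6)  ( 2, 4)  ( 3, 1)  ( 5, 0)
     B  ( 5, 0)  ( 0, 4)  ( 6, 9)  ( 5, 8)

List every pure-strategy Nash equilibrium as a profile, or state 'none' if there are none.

NE set: (B,R)

(A,P): not NE [P1→B gives 5>1]
(A,Q): not NE [P2→P gives 6>4]
(A,R): not NE [P1→B gives 6>3; P2→P gives 6>1]
(A,S): not NE [P2→P gives 6>0]
(B,P): not NE [P2→R gives 9>0]
(B,Q): not NE [P1→A gives 2>0; P2→R gives 9>4]
(B,R): NE
(B,S): not NE [P2→R gives 9>8]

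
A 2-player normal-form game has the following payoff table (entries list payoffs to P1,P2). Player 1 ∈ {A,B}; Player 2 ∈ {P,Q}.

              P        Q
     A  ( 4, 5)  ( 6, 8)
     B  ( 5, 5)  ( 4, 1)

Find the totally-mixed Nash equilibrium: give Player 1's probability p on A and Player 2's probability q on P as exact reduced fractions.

p=4/7, q=2/3

P1 indiff ⇒ q·4+(1-q)·6 = q·5+(1-q)·4 ⇒ q(-1) = (1-q)(-2) ⇒ q = 2/3
P2 indiff ⇒ p·5+(1-p)·5 = p·8+(1-p)·1 ⇒ p(-3) = (1-p)(-4) ⇒ p = 4/7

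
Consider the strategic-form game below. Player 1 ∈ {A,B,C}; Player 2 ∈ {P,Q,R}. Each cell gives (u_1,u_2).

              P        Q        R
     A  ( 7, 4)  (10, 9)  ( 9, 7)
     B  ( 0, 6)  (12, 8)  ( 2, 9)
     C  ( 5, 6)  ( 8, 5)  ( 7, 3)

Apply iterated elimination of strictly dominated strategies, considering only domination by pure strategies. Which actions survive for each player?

P1 drop C (A beats it: P:7>5 Q:10>8 R:9>7)
P2 drop P (Q beats it: A:9>4 B:8>6)
P1→{A,B} P2→{Q,R}

IESDS → P1:{A,B} P2:{Q,R}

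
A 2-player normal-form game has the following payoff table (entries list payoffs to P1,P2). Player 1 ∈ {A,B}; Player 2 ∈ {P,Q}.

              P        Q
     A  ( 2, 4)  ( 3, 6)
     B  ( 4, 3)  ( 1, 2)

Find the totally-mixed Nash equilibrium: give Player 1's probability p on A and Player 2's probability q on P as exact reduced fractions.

P1 indiff ⇒ q·2+(1-q)·3 = q·4+(1-q)·1 ⇒ q(-2) = (1-q)(-2) ⇒ q = 1/2
P2 indiff ⇒ p·4+(1-p)·3 = p·6+(1-p)·2 ⇒ p(-2) = (1-p)(-1) ⇒ p = 1/3

(p,q) = (1/3, 1/2)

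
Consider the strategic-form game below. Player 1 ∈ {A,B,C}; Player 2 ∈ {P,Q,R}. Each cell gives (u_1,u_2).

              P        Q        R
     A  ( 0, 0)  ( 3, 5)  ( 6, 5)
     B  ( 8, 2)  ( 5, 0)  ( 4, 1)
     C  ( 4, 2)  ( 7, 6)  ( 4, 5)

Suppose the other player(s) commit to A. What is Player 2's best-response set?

argmax u_2 = {Q,R}

u_2(P vs A) = 0
u_2(Q vs A) = 5
u_2(R vs A) = 5
max payoff 5 at {Q,R}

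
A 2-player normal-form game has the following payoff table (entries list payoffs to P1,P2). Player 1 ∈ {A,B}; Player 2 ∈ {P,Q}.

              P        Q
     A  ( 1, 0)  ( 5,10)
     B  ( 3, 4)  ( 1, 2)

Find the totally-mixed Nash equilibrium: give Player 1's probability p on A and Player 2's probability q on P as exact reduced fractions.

P1 indiff ⇒ q·1+(1-q)·5 = q·3+(1-q)·1 ⇒ q(-2) = (1-q)(-4) ⇒ q = 2/3
P2 indiff ⇒ p·0+(1-p)·4 = p·10+(1-p)·2 ⇒ p(-10) = (1-p)(-2) ⇒ p = 1/6

p=1/6, q=2/3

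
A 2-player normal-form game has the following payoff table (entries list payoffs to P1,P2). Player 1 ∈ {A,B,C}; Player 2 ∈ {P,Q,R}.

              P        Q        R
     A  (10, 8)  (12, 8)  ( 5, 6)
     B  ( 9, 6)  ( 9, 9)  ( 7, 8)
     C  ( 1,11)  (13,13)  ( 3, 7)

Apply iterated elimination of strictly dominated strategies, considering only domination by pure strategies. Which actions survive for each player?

P2 drop R (Q beats it: A:8>6 B:9>8 C:13>7)
P1 drop B (A beats it: P:10>9 Q:12>9)
P1→{A,C} P2→{P,Q}

Survivors P1:{A,C} P2:{P,Q}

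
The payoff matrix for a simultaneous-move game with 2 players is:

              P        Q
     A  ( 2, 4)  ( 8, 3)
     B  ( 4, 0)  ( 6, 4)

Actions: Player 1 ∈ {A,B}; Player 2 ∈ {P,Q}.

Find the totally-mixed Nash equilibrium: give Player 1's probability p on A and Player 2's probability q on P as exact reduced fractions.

(p,q) = (4/5, 1/2)

P1 indiff ⇒ q·2+(1-q)·8 = q·4+(1-q)·6 ⇒ q(-2) = (1-q)(-2) ⇒ q = 1/2
P2 indiff ⇒ p·4+(1-p)·0 = p·3+(1-p)·4 ⇒ p(1) = (1-p)(4) ⇒ p = 4/5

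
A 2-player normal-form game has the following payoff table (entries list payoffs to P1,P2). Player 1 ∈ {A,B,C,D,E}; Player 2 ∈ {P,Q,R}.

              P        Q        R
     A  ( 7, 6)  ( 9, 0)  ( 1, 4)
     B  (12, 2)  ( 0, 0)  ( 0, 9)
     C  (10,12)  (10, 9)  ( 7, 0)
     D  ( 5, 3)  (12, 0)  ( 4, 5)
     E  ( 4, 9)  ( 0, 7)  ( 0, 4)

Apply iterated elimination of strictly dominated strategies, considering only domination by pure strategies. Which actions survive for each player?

P1 drop A (C beats it: P:10>7 Q:10>9 R:7>1)
P1 drop E (C beats it: P:10>4 Q:10>0 R:7>0)
P2 drop Q (P beats it: B:2>0 C:12>9 D:3>0)
P1 drop D (C beats it: P:10>5 R:7>4)
P1→{B,C} P2→{P,R}

IESDS → P1:{B,C} P2:{P,R}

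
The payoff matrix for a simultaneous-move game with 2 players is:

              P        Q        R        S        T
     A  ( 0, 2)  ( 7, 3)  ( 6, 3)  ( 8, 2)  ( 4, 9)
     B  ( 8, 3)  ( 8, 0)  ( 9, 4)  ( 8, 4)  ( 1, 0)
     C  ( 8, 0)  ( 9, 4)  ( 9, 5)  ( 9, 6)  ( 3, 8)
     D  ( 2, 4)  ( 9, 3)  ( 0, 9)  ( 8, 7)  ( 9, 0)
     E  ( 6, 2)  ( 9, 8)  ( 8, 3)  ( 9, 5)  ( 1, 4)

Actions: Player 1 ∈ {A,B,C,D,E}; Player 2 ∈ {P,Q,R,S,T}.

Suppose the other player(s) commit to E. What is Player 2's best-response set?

argmax u_2 = {Q}

u_2(P vs E) = 2
u_2(Q vs E) = 8
u_2(R vs E) = 3
u_2(S vs E) = 5
u_2(T vs E) = 4
max payoff 8 at {Q}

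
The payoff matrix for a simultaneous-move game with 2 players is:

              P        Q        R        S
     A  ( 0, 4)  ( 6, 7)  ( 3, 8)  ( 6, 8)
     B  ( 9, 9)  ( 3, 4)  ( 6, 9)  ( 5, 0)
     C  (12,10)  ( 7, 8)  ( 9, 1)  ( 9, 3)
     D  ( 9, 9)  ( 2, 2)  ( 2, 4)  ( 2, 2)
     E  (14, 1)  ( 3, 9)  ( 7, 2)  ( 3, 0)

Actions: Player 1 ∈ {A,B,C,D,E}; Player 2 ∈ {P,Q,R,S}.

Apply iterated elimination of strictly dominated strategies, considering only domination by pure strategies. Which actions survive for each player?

IESDS → P1:{C,E} P2:{P,Q}

P1 drop A (C beats it: P:12>0 Q:7>6 R:9>3 S:9>6)
P1 drop B (C beats it: P:12>9 Q:7>3 R:9>6 S:9>5)
P1 drop D (C beats it: P:12>9 Q:7>2 R:9>2 S:9>2)
P2 drop R (Q beats it: C:8>1 E:9>2)
P2 drop S (P beats it: C:10>3 E:1>0)
P1→{C,E} P2→{P,Q}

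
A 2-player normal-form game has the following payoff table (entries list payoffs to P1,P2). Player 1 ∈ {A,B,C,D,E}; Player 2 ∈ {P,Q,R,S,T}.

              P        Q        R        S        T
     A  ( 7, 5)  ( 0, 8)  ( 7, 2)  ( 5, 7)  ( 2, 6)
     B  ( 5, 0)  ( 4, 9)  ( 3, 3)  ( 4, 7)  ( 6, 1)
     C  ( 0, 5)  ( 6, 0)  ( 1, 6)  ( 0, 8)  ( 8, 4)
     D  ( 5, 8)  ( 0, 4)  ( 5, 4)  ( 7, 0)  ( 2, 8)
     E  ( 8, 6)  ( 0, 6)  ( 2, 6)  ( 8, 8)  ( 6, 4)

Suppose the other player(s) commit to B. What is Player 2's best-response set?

BR_2 = {Q}

u_2(P vs B) = 0
u_2(Q vs B) = 9
u_2(R vs B) = 3
u_2(S vs B) = 7
u_2(T vs B) = 1
max payoff 9 at {Q}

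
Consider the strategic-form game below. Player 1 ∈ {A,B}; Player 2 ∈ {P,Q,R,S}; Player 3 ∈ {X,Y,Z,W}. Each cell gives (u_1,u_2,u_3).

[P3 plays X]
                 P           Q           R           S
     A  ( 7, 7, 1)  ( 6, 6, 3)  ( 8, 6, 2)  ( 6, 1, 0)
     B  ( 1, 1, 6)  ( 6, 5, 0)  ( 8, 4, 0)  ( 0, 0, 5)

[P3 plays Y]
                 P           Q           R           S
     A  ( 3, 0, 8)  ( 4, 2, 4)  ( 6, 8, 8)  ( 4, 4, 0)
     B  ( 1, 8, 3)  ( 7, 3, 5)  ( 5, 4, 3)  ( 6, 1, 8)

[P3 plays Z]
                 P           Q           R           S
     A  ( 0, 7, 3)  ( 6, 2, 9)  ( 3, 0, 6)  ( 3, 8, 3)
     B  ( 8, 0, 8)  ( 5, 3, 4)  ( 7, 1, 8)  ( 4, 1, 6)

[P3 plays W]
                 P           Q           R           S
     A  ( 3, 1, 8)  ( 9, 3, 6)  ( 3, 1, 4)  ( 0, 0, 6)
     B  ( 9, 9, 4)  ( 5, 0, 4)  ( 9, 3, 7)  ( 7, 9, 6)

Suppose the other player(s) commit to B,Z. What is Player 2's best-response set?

BR_2 = {Q}

u_2(P vs B,Z) = 0
u_2(Q vs B,Z) = 3
u_2(R vs B,Z) = 1
u_2(S vs B,Z) = 1
max payoff 3 at {Q}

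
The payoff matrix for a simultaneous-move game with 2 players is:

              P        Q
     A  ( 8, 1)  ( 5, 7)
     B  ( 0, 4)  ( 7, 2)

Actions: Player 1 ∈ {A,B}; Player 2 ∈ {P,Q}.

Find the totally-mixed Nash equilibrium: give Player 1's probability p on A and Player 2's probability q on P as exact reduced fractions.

p=1/4, q=1/5

P1 indiff ⇒ q·8+(1-q)·5 = q·0+(1-q)·7 ⇒ q(8) = (1-q)(2) ⇒ q = 1/5
P2 indiff ⇒ p·1+(1-p)·4 = p·7+(1-p)·2 ⇒ p(-6) = (1-p)(-2) ⇒ p = 1/4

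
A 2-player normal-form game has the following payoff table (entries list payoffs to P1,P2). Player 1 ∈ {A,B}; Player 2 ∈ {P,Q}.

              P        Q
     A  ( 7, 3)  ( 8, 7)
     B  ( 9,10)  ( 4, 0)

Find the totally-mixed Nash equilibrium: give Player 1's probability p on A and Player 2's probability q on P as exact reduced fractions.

P1 indiff ⇒ q·7+(1-q)·8 = q·9+(1-q)·4 ⇒ q(-2) = (1-q)(-4) ⇒ q = 2/3
P2 indiff ⇒ p·3+(1-p)·10 = p·7+(1-p)·0 ⇒ p(-4) = (1-p)(-10) ⇒ p = 5/7

(p,q) = (5/7, 2/3)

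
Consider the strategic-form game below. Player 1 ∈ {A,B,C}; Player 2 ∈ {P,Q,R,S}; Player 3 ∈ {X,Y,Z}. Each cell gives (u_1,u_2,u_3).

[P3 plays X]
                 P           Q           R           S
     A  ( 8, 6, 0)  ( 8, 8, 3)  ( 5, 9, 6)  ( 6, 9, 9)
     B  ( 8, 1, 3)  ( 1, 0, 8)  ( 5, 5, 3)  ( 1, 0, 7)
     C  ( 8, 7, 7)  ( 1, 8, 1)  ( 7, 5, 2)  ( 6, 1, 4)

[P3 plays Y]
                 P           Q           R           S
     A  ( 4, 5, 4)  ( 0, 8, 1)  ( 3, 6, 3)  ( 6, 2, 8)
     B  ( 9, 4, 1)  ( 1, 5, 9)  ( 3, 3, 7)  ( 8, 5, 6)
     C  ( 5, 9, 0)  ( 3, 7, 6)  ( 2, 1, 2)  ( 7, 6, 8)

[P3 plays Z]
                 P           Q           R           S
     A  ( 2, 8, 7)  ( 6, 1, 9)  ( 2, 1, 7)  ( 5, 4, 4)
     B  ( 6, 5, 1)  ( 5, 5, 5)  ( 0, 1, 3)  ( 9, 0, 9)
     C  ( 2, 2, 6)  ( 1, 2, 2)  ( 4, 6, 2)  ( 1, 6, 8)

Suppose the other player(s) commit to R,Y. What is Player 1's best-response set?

BR_1 = {A,B}

u_1(A vs R,Y) = 3
u_1(B vs R,Y) = 3
u_1(C vs R,Y) = 2
max payoff 3 at {A,B}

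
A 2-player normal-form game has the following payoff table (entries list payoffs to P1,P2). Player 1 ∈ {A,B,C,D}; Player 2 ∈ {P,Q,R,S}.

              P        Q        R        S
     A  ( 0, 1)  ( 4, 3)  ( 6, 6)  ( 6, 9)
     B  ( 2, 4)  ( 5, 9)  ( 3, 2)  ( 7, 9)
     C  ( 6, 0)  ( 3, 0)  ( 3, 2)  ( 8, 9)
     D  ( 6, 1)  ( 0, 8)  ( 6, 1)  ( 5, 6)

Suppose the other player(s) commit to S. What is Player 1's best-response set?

argmax u_1 = {C}

u_1(A vs S) = 6
u_1(B vs S) = 7
u_1(C vs S) = 8
u_1(D vs S) = 5
max payoff 8 at {C}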